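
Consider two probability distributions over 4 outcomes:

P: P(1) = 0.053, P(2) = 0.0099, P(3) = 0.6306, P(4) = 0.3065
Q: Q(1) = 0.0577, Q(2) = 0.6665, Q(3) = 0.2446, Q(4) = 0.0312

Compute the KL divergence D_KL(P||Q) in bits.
1.8053 bits

D_KL(P||Q) = Σ P(x) log₂(P(x)/Q(x))

Computing term by term:
  P(1)·log₂(P(1)/Q(1)) = 0.053·log₂(0.053/0.0577) = -0.00650
  P(2)·log₂(P(2)/Q(2)) = 0.0099·log₂(0.0099/0.6665) = -0.06012
  P(3)·log₂(P(3)/Q(3)) = 0.6306·log₂(0.6306/0.2446) = 0.86159
  P(4)·log₂(P(4)/Q(4)) = 0.3065·log₂(0.3065/0.0312) = 1.01031

D_KL(P||Q) = -0.00650 - 0.06012 + 0.86159 + 1.01031 = 1.80528 ≈ 1.8053 bits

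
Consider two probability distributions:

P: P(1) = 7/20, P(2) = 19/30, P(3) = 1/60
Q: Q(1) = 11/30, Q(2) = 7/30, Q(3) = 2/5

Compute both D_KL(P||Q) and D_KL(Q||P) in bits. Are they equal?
D_KL(P||Q) = 0.8125 bits, D_KL(Q||P) = 1.5225 bits. No, they are not equal.

D_KL(P||Q) = Σ P(x) log₂(P(x)/Q(x))

Computing term by term:
  P(1)·log₂(P(1)/Q(1)) = (7/20)·log₂((7/20)/(11/30)) = -0.02349
  P(2)·log₂(P(2)/Q(2)) = (19/30)·log₂((19/30)/(7/30)) = 0.91236
  P(3)·log₂(P(3)/Q(3)) = (1/60)·log₂((1/60)/(2/5)) = -0.07642

D_KL(P||Q) = -0.02349 + 0.91236 - 0.07642 = 0.81245 ≈ 0.8125 bits

D_KL(Q||P) = Σ Q(x) log₂(Q(x)/P(x))

Computing term by term:
  Q(1)·log₂(Q(1)/P(1)) = (11/30)·log₂((11/30)/(7/20)) = 0.02461
  Q(2)·log₂(Q(2)/P(2)) = (7/30)·log₂((7/30)/(19/30)) = -0.33613
  Q(3)·log₂(Q(3)/P(3)) = (2/5)·log₂((2/5)/(1/60)) = 1.83399

D_KL(Q||P) = 0.02461 - 0.33613 + 1.83399 = 1.52247 ≈ 1.5225 bits

These are NOT equal (difference: 0.7100 bits). KL divergence is asymmetric: D_KL(P||Q) ≠ D_KL(Q||P) in general.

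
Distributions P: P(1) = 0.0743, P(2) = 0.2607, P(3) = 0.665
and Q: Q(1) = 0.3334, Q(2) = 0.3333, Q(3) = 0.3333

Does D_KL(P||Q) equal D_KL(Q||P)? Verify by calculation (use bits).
D_KL(P||Q) = 0.4094 bits, D_KL(Q||P) = 0.5081 bits. No — D_KL(P||Q) ≠ D_KL(Q||P) for this pair.

D_KL(P||Q) = Σ P(x) log₂(P(x)/Q(x))

Computing term by term:
  P(1)·log₂(P(1)/Q(1)) = 0.0743·log₂(0.0743/0.3334) = -0.16092
  P(2)·log₂(P(2)/Q(2)) = 0.2607·log₂(0.2607/0.3333) = -0.09240
  P(3)·log₂(P(3)/Q(3)) = 0.665·log₂(0.665/0.3333) = 0.66269

D_KL(P||Q) = -0.16092 - 0.09240 + 0.66269 = 0.40937 ≈ 0.4094 bits

D_KL(Q||P) = Σ Q(x) log₂(Q(x)/P(x))

Computing term by term:
  Q(1)·log₂(Q(1)/P(1)) = 0.3334·log₂(0.3334/0.0743) = 0.72208
  Q(2)·log₂(Q(2)/P(2)) = 0.3333·log₂(0.3333/0.2607) = 0.11813
  Q(3)·log₂(Q(3)/P(3)) = 0.3333·log₂(0.3333/0.665) = -0.33214

D_KL(Q||P) = 0.72208 + 0.11813 - 0.33214 = 0.50807 ≈ 0.5081 bits

These are NOT equal (difference: 0.0987 bits). KL divergence is asymmetric: D_KL(P||Q) ≠ D_KL(Q||P) in general.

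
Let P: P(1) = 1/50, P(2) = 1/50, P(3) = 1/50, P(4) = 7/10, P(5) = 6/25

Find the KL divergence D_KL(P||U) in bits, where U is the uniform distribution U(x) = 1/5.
1.1290 bits

U(i) = 1/5 for all i

D_KL(P||U) = Σ P(x) log₂(P(x) / (1/5))
           = Σ P(x) log₂(P(x)) + log₂(5)
           = log₂(5) - H(P)

H(P) = -Σ P(x) log₂(P(x)):
  -P(1)·log₂(P(1)) = -(1/50)·log₂(1/50) = 0.11288
  -P(2)·log₂(P(2)) = -(1/50)·log₂(1/50) = 0.11288
  -P(3)·log₂(P(3)) = -(1/50)·log₂(1/50) = 0.11288
  -P(4)·log₂(P(4)) = -(7/10)·log₂(7/10) = 0.36020
  -P(5)·log₂(P(5)) = -(6/25)·log₂(6/25) = 0.49413
H(P) = 0.11288 + 0.11288 + 0.11288 + 0.36020 + 0.49413 = 1.19297 bits

log₂(5) = 2.32193 bits

D_KL(P||U) = 2.32193 - 1.19297 = 1.12896 ≈ 1.1290 bits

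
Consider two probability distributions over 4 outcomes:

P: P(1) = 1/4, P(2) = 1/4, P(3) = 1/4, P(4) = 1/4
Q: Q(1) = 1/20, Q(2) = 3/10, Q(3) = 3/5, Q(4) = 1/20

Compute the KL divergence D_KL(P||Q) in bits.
0.7794 bits

D_KL(P||Q) = Σ P(x) log₂(P(x)/Q(x))

Computing term by term:
  P(1)·log₂(P(1)/Q(1)) = (1/4)·log₂((1/4)/(1/20)) = 0.58048
  P(2)·log₂(P(2)/Q(2)) = (1/4)·log₂((1/4)/(3/10)) = -0.06576
  P(3)·log₂(P(3)/Q(3)) = (1/4)·log₂((1/4)/(3/5)) = -0.31576
  P(4)·log₂(P(4)/Q(4)) = (1/4)·log₂((1/4)/(1/20)) = 0.58048

D_KL(P||Q) = 0.58048 - 0.06576 - 0.31576 + 0.58048 = 0.77944 ≈ 0.7794 bits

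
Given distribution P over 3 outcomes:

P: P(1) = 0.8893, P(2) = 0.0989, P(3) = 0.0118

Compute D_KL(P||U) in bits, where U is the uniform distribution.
1.0287 bits

U(i) = 1/3 for all i

D_KL(P||U) = Σ P(x) log₂(P(x) / (1/3))
           = Σ P(x) log₂(P(x)) + log₂(3)
           = log₂(3) - H(P)

H(P) = -Σ P(x) log₂(P(x)):
  -P(1)·log₂(P(1)) = -(0.8893)·log₂(0.8893) = 0.15052
  -P(2)·log₂(P(2)) = -(0.0989)·log₂(0.0989) = 0.33012
  -P(3)·log₂(P(3)) = -(0.0118)·log₂(0.0118) = 0.07558
H(P) = 0.15052 + 0.33012 + 0.07558 = 0.55622 bits

log₂(3) = 1.58496 bits

D_KL(P||U) = 1.58496 - 0.55622 = 1.02874 ≈ 1.0287 bits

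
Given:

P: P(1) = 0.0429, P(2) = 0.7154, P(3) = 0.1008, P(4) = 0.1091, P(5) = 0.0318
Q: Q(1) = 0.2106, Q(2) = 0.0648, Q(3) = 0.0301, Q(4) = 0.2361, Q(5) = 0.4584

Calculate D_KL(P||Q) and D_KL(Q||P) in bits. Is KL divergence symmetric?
D_KL(P||Q) = 2.3120 bits, D_KL(Q||P) = 2.2340 bits. No, KL divergence is not symmetric.

D_KL(P||Q) = Σ P(x) log₂(P(x)/Q(x))

Computing term by term:
  P(1)·log₂(P(1)/Q(1)) = 0.0429·log₂(0.0429/0.2106) = -0.09848
  P(2)·log₂(P(2)/Q(2)) = 0.7154·log₂(0.7154/0.0648) = 2.47864
  P(3)·log₂(P(3)/Q(3)) = 0.1008·log₂(0.1008/0.0301) = 0.17576
  P(4)·log₂(P(4)/Q(4)) = 0.1091·log₂(0.1091/0.2361) = -0.12151
  P(5)·log₂(P(5)/Q(5)) = 0.0318·log₂(0.0318/0.4584) = -0.12241

D_KL(P||Q) = -0.09848 + 2.47864 + 0.17576 - 0.12151 - 0.12241 = 2.31200 ≈ 2.3120 bits

D_KL(Q||P) = Σ Q(x) log₂(Q(x)/P(x))

Computing term by term:
  Q(1)·log₂(Q(1)/P(1)) = 0.2106·log₂(0.2106/0.0429) = 0.48342
  Q(2)·log₂(Q(2)/P(2)) = 0.0648·log₂(0.0648/0.7154) = -0.22451
  Q(3)·log₂(Q(3)/P(3)) = 0.0301·log₂(0.0301/0.1008) = -0.05248
  Q(4)·log₂(Q(4)/P(4)) = 0.2361·log₂(0.2361/0.1091) = 0.26296
  Q(5)·log₂(Q(5)/P(5)) = 0.4584·log₂(0.4584/0.0318) = 1.76461

D_KL(Q||P) = 0.48342 - 0.22451 - 0.05248 + 0.26296 + 1.76461 = 2.23400 ≈ 2.2340 bits

These are NOT equal (difference: 0.0780 bits). KL divergence is asymmetric: D_KL(P||Q) ≠ D_KL(Q||P) in general.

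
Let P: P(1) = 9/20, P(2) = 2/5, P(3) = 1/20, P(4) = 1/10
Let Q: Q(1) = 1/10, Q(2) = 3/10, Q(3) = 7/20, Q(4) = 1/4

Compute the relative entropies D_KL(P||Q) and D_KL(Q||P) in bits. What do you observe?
D_KL(P||Q) = 0.8699 bits, D_KL(Q||P) = 0.9716 bits. The two directions give different values (D_KL(Q||P) exceeds D_KL(P||Q) by 0.1017 bits): KL divergence is asymmetric.

D_KL(P||Q) = Σ P(x) log₂(P(x)/Q(x))

Computing term by term:
  P(1)·log₂(P(1)/Q(1)) = (9/20)·log₂((9/20)/(1/10)) = 0.97647
  P(2)·log₂(P(2)/Q(2)) = (2/5)·log₂((2/5)/(3/10)) = 0.16601
  P(3)·log₂(P(3)/Q(3)) = (1/20)·log₂((1/20)/(7/20)) = -0.14037
  P(4)·log₂(P(4)/Q(4)) = (1/10)·log₂((1/10)/(1/4)) = -0.13219

D_KL(P||Q) = 0.97647 + 0.16601 - 0.14037 - 0.13219 = 0.86992 ≈ 0.8699 bits

D_KL(Q||P) = Σ Q(x) log₂(Q(x)/P(x))

Computing term by term:
  Q(1)·log₂(Q(1)/P(1)) = (1/10)·log₂((1/10)/(9/20)) = -0.21699
  Q(2)·log₂(Q(2)/P(2)) = (3/10)·log₂((3/10)/(2/5)) = -0.12451
  Q(3)·log₂(Q(3)/P(3)) = (7/20)·log₂((7/20)/(1/20)) = 0.98257
  Q(4)·log₂(Q(4)/P(4)) = (1/4)·log₂((1/4)/(1/10)) = 0.33048

D_KL(Q||P) = -0.21699 - 0.12451 + 0.98257 + 0.33048 = 0.97155 ≈ 0.9716 bits

These are NOT equal (difference: 0.1017 bits). KL divergence is asymmetric: D_KL(P||Q) ≠ D_KL(Q||P) in general.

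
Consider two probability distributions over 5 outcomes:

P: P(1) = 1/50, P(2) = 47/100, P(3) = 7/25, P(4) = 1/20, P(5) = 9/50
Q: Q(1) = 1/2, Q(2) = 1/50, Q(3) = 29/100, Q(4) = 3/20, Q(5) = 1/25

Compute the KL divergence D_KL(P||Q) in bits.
2.3449 bits

D_KL(P||Q) = Σ P(x) log₂(P(x)/Q(x))

Computing term by term:
  P(1)·log₂(P(1)/Q(1)) = (1/50)·log₂((1/50)/(1/2)) = -0.09288
  P(2)·log₂(P(2)/Q(2)) = (47/100)·log₂((47/100)/(1/50)) = 2.14066
  P(3)·log₂(P(3)/Q(3)) = (7/25)·log₂((7/25)/(29/100)) = -0.01418
  P(4)·log₂(P(4)/Q(4)) = (1/20)·log₂((1/20)/(3/20)) = -0.07925
  P(5)·log₂(P(5)/Q(5)) = (9/50)·log₂((9/50)/(1/25)) = 0.39059

D_KL(P||Q) = -0.09288 + 2.14066 - 0.01418 - 0.07925 + 0.39059 = 2.34494 ≈ 2.3449 bits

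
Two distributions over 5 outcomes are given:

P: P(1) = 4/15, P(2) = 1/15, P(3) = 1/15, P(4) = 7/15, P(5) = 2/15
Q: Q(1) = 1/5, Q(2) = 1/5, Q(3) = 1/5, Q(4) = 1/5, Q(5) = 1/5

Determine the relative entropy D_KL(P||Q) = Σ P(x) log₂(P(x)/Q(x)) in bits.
0.3918 bits

D_KL(P||Q) = Σ P(x) log₂(P(x)/Q(x))

Computing term by term:
  P(1)·log₂(P(1)/Q(1)) = (4/15)·log₂((4/15)/(1/5)) = 0.11068
  P(2)·log₂(P(2)/Q(2)) = (1/15)·log₂((1/15)/(1/5)) = -0.10566
  P(3)·log₂(P(3)/Q(3)) = (1/15)·log₂((1/15)/(1/5)) = -0.10566
  P(4)·log₂(P(4)/Q(4)) = (7/15)·log₂((7/15)/(1/5)) = 0.57045
  P(5)·log₂(P(5)/Q(5)) = (2/15)·log₂((2/15)/(1/5)) = -0.07800

D_KL(P||Q) = 0.11068 - 0.10566 - 0.10566 + 0.57045 - 0.07800 = 0.39181 ≈ 0.3918 bits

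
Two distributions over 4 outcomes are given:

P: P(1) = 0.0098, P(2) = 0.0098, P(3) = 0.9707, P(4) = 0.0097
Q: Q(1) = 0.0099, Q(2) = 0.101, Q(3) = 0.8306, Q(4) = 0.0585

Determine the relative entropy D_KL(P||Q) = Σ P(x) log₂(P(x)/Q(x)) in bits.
0.1600 bits

D_KL(P||Q) = Σ P(x) log₂(P(x)/Q(x))

Computing term by term:
  P(1)·log₂(P(1)/Q(1)) = 0.0098·log₂(0.0098/0.0099) = -0.00014
  P(2)·log₂(P(2)/Q(2)) = 0.0098·log₂(0.0098/0.101) = -0.03298
  P(3)·log₂(P(3)/Q(3)) = 0.9707·log₂(0.9707/0.8306) = 0.21828
  P(4)·log₂(P(4)/Q(4)) = 0.0097·log₂(0.0097/0.0585) = -0.02515

D_KL(P||Q) = -0.00014 - 0.03298 + 0.21828 - 0.02515 = 0.16001 ≈ 0.1600 bits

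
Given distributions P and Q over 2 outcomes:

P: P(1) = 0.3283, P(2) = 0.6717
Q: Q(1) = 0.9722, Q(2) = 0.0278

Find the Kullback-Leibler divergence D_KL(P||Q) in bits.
2.5720 bits

D_KL(P||Q) = Σ P(x) log₂(P(x)/Q(x))

Computing term by term:
  P(1)·log₂(P(1)/Q(1)) = 0.3283·log₂(0.3283/0.9722) = -0.51420
  P(2)·log₂(P(2)/Q(2)) = 0.6717·log₂(0.6717/0.0278) = 3.08623

D_KL(P||Q) = -0.51420 + 3.08623 = 2.57203 ≈ 2.5720 bits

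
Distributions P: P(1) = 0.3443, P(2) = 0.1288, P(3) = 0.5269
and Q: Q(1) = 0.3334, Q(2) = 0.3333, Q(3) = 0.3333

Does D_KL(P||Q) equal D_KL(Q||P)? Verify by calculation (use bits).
D_KL(P||Q) = 0.1874 bits, D_KL(Q||P) = 0.2215 bits. No — D_KL(P||Q) ≠ D_KL(Q||P) for this pair.

D_KL(P||Q) = Σ P(x) log₂(P(x)/Q(x))

Computing term by term:
  P(1)·log₂(P(1)/Q(1)) = 0.3443·log₂(0.3443/0.3334) = 0.01598
  P(2)·log₂(P(2)/Q(2)) = 0.1288·log₂(0.1288/0.3333) = -0.17667
  P(3)·log₂(P(3)/Q(3)) = 0.5269·log₂(0.5269/0.3333) = 0.34813

D_KL(P||Q) = 0.01598 - 0.17667 + 0.34813 = 0.18744 ≈ 0.1874 bits

D_KL(Q||P) = Σ Q(x) log₂(Q(x)/P(x))

Computing term by term:
  Q(1)·log₂(Q(1)/P(1)) = 0.3334·log₂(0.3334/0.3443) = -0.01547
  Q(2)·log₂(Q(2)/P(2)) = 0.3333·log₂(0.3333/0.1288) = 0.45718
  Q(3)·log₂(Q(3)/P(3)) = 0.3333·log₂(0.3333/0.5269) = -0.22021

D_KL(Q||P) = -0.01547 + 0.45718 - 0.22021 = 0.22150 ≈ 0.2215 bits

These are NOT equal (difference: 0.0341 bits). KL divergence is asymmetric: D_KL(P||Q) ≠ D_KL(Q||P) in general.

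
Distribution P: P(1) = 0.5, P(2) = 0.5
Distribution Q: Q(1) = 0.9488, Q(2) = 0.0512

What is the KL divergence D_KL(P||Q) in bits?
1.1818 bits

D_KL(P||Q) = Σ P(x) log₂(P(x)/Q(x))

Computing term by term:
  P(1)·log₂(P(1)/Q(1)) = 0.5·log₂(0.5/0.9488) = -0.46209
  P(2)·log₂(P(2)/Q(2)) = 0.5·log₂(0.5/0.0512) = 1.64386

D_KL(P||Q) = -0.46209 + 1.64386 = 1.18177 ≈ 1.1818 bits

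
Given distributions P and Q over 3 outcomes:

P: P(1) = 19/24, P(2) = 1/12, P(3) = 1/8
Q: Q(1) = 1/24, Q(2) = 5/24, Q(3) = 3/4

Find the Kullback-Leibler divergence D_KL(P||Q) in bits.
2.9297 bits

D_KL(P||Q) = Σ P(x) log₂(P(x)/Q(x))

Computing term by term:
  P(1)·log₂(P(1)/Q(1)) = (19/24)·log₂((19/24)/(1/24)) = 3.36294
  P(2)·log₂(P(2)/Q(2)) = (1/12)·log₂((1/12)/(5/24)) = -0.11016
  P(3)·log₂(P(3)/Q(3)) = (1/8)·log₂((1/8)/(3/4)) = -0.32312

D_KL(P||Q) = 3.36294 - 0.11016 - 0.32312 = 2.92966 ≈ 2.9297 bits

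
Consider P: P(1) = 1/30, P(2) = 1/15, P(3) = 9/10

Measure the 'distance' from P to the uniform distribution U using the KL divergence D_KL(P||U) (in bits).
1.0241 bits

U(i) = 1/3 for all i

D_KL(P||U) = Σ P(x) log₂(P(x) / (1/3))
           = Σ P(x) log₂(P(x)) + log₂(3)
           = log₂(3) - H(P)

H(P) = -Σ P(x) log₂(P(x)):
  -P(1)·log₂(P(1)) = -(1/30)·log₂(1/30) = 0.16356
  -P(2)·log₂(P(2)) = -(1/15)·log₂(1/15) = 0.26046
  -P(3)·log₂(P(3)) = -(9/10)·log₂(9/10) = 0.13680
H(P) = 0.16356 + 0.26046 + 0.13680 = 0.56082 bits

log₂(3) = 1.58496 bits

D_KL(P||U) = 1.58496 - 0.56082 = 1.02414 ≈ 1.0241 bits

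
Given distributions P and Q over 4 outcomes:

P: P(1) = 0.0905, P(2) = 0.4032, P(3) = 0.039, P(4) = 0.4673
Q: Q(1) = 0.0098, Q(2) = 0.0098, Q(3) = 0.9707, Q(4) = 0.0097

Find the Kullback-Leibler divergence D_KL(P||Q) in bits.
4.8839 bits

D_KL(P||Q) = Σ P(x) log₂(P(x)/Q(x))

Computing term by term:
  P(1)·log₂(P(1)/Q(1)) = 0.0905·log₂(0.0905/0.0098) = 0.29024
  P(2)·log₂(P(2)/Q(2)) = 0.4032·log₂(0.4032/0.0098) = 2.16219
  P(3)·log₂(P(3)/Q(3)) = 0.039·log₂(0.039/0.9707) = -0.18086
  P(4)·log₂(P(4)/Q(4)) = 0.4673·log₂(0.4673/0.0097) = 2.61231

D_KL(P||Q) = 0.29024 + 2.16219 - 0.18086 + 2.61231 = 4.88388 ≈ 4.8839 bits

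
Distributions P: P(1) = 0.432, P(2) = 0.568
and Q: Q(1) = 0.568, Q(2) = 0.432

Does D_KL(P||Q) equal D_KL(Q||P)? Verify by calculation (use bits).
D_KL(P||Q) = 0.0537 bits, D_KL(Q||P) = 0.0537 bits. Yes — for this pair D_KL(P||Q) = D_KL(Q||P).

D_KL(P||Q) = Σ P(x) log₂(P(x)/Q(x))

Computing term by term:
  P(1)·log₂(P(1)/Q(1)) = 0.432·log₂(0.432/0.568) = -0.17058
  P(2)·log₂(P(2)/Q(2)) = 0.568·log₂(0.568/0.432) = 0.22428

D_KL(P||Q) = -0.17058 + 0.22428 = 0.05370 ≈ 0.0537 bits

D_KL(Q||P) = Σ Q(x) log₂(Q(x)/P(x))

Computing term by term:
  Q(1)·log₂(Q(1)/P(1)) = 0.568·log₂(0.568/0.432) = 0.22428
  Q(2)·log₂(Q(2)/P(2)) = 0.432·log₂(0.432/0.568) = -0.17058

D_KL(Q||P) = 0.22428 - 0.17058 = 0.05370 ≈ 0.0537 bits

These ARE equal here. Q is P with outcomes relabeled (Q(1) = P(2), Q(2) = P(1)) by a relabeling that is its own inverse, so the two sums contain exactly the same terms in a different order. This is a special case — KL divergence is not symmetric in general: D_KL(P||Q) ≠ D_KL(Q||P) for most P, Q.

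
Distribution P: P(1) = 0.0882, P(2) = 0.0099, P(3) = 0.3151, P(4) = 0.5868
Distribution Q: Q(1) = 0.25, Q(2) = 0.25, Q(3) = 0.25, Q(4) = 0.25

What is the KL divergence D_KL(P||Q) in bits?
0.6488 bits

D_KL(P||Q) = Σ P(x) log₂(P(x)/Q(x))

Computing term by term:
  P(1)·log₂(P(1)/Q(1)) = 0.0882·log₂(0.0882/0.25) = -0.13257
  P(2)·log₂(P(2)/Q(2)) = 0.0099·log₂(0.0099/0.25) = -0.04612
  P(3)·log₂(P(3)/Q(3)) = 0.3151·log₂(0.3151/0.25) = 0.10521
  P(4)·log₂(P(4)/Q(4)) = 0.5868·log₂(0.5868/0.25) = 0.72232

D_KL(P||Q) = -0.13257 - 0.04612 + 0.10521 + 0.72232 = 0.64884 ≈ 0.6488 bits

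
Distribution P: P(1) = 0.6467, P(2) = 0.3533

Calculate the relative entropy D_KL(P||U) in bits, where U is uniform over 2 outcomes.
0.0630 bits

U(i) = 1/2 for all i

D_KL(P||U) = Σ P(x) log₂(P(x) / (1/2))
           = Σ P(x) log₂(P(x)) + log₂(2)
           = log₂(2) - H(P)

H(P) = -Σ P(x) log₂(P(x)):
  -P(1)·log₂(P(1)) = -(0.6467)·log₂(0.6467) = 0.40667
  -P(2)·log₂(P(2)) = -(0.3533)·log₂(0.3533) = 0.53032
H(P) = 0.40667 + 0.53032 = 0.93699 bits

log₂(2) = 1.00000 bits

D_KL(P||U) = 1.00000 - 0.93699 = 0.06301 ≈ 0.0630 bits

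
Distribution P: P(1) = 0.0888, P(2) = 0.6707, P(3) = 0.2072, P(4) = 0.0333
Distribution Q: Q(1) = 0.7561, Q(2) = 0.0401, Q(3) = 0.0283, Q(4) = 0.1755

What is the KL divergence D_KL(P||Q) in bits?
2.9666 bits

D_KL(P||Q) = Σ P(x) log₂(P(x)/Q(x))

Computing term by term:
  P(1)·log₂(P(1)/Q(1)) = 0.0888·log₂(0.0888/0.7561) = -0.27439
  P(2)·log₂(P(2)/Q(2)) = 0.6707·log₂(0.6707/0.0401) = 2.72572
  P(3)·log₂(P(3)/Q(3)) = 0.2072·log₂(0.2072/0.0283) = 0.59511
  P(4)·log₂(P(4)/Q(4)) = 0.0333·log₂(0.0333/0.1755) = -0.07985

D_KL(P||Q) = -0.27439 + 2.72572 + 0.59511 - 0.07985 = 2.96659 ≈ 2.9666 bits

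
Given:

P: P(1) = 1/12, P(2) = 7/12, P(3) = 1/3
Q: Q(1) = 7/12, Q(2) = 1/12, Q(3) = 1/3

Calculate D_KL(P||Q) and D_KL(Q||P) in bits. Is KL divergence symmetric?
D_KL(P||Q) = 1.4037 bits, D_KL(Q||P) = 1.4037 bits. The two values coincide for this particular pair, but no — KL divergence is not symmetric in general.

D_KL(P||Q) = Σ P(x) log₂(P(x)/Q(x))

Computing term by term:
  P(1)·log₂(P(1)/Q(1)) = (1/12)·log₂((1/12)/(7/12)) = -0.23395
  P(2)·log₂(P(2)/Q(2)) = (7/12)·log₂((7/12)/(1/12)) = 1.63762
  P(3)·log₂(P(3)/Q(3)) = (1/3)·log₂((1/3)/(1/3)) = 0.00000

D_KL(P||Q) = -0.23395 + 1.63762 + 0.00000 = 1.40367 ≈ 1.4037 bits

D_KL(Q||P) = Σ Q(x) log₂(Q(x)/P(x))

Computing term by term:
  Q(1)·log₂(Q(1)/P(1)) = (7/12)·log₂((7/12)/(1/12)) = 1.63762
  Q(2)·log₂(Q(2)/P(2)) = (1/12)·log₂((1/12)/(7/12)) = -0.23395
  Q(3)·log₂(Q(3)/P(3)) = (1/3)·log₂((1/3)/(1/3)) = 0.00000

D_KL(Q||P) = 1.63762 - 0.23395 + 0.00000 = 1.40367 ≈ 1.4037 bits

These ARE equal here. Q is P with outcomes relabeled (Q(1) = P(2), Q(2) = P(1)) by a relabeling that is its own inverse, so the two sums contain exactly the same terms in a different order. This is a special case — KL divergence is not symmetric in general: D_KL(P||Q) ≠ D_KL(Q||P) for most P, Q.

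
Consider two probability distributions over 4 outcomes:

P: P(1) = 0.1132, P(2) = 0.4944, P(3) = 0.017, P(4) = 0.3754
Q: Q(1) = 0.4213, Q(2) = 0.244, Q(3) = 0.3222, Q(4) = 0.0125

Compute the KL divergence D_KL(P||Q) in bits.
2.0595 bits

D_KL(P||Q) = Σ P(x) log₂(P(x)/Q(x))

Computing term by term:
  P(1)·log₂(P(1)/Q(1)) = 0.1132·log₂(0.1132/0.4213) = -0.21462
  P(2)·log₂(P(2)/Q(2)) = 0.4944·log₂(0.4944/0.244) = 0.50369
  P(3)·log₂(P(3)/Q(3)) = 0.017·log₂(0.017/0.3222) = -0.07215
  P(4)·log₂(P(4)/Q(4)) = 0.3754·log₂(0.3754/0.0125) = 1.84262

D_KL(P||Q) = -0.21462 + 0.50369 - 0.07215 + 1.84262 = 2.05954 ≈ 2.0595 bits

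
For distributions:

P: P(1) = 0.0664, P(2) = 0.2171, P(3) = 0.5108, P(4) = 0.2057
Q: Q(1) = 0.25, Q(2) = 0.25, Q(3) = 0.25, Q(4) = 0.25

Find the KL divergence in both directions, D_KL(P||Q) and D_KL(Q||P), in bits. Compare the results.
D_KL(P||Q) = 0.2975 bits, D_KL(Q||P) = 0.3417 bits. D_KL(Q||P) is larger than D_KL(P||Q) by 0.0442 bits; the two directions differ.

D_KL(P||Q) = Σ P(x) log₂(P(x)/Q(x))

Computing term by term:
  P(1)·log₂(P(1)/Q(1)) = 0.0664·log₂(0.0664/0.25) = -0.12700
  P(2)·log₂(P(2)/Q(2)) = 0.2171·log₂(0.2171/0.25) = -0.04419
  P(3)·log₂(P(3)/Q(3)) = 0.5108·log₂(0.5108/0.25) = 0.52655
  P(4)·log₂(P(4)/Q(4)) = 0.2057·log₂(0.2057/0.25) = -0.05788

D_KL(P||Q) = -0.12700 - 0.04419 + 0.52655 - 0.05788 = 0.29748 ≈ 0.2975 bits

D_KL(Q||P) = Σ Q(x) log₂(Q(x)/P(x))

Computing term by term:
  Q(1)·log₂(Q(1)/P(1)) = 0.25·log₂(0.25/0.0664) = 0.47817
  Q(2)·log₂(Q(2)/P(2)) = 0.25·log₂(0.25/0.2171) = 0.05089
  Q(3)·log₂(Q(3)/P(3)) = 0.25·log₂(0.25/0.5108) = -0.25771
  Q(4)·log₂(Q(4)/P(4)) = 0.25·log₂(0.25/0.2057) = 0.07035

D_KL(Q||P) = 0.47817 + 0.05089 - 0.25771 + 0.07035 = 0.34170 ≈ 0.3417 bits

These are NOT equal (difference: 0.0442 bits). KL divergence is asymmetric: D_KL(P||Q) ≠ D_KL(Q||P) in general.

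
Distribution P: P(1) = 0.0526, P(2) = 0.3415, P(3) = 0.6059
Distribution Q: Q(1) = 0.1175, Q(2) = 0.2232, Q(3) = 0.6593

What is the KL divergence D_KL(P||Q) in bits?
0.0747 bits

D_KL(P||Q) = Σ P(x) log₂(P(x)/Q(x))

Computing term by term:
  P(1)·log₂(P(1)/Q(1)) = 0.0526·log₂(0.0526/0.1175) = -0.06099
  P(2)·log₂(P(2)/Q(2)) = 0.3415·log₂(0.3415/0.2232) = 0.20953
  P(3)·log₂(P(3)/Q(3)) = 0.6059·log₂(0.6059/0.6593) = -0.07383

D_KL(P||Q) = -0.06099 + 0.20953 - 0.07383 = 0.07471 ≈ 0.0747 bits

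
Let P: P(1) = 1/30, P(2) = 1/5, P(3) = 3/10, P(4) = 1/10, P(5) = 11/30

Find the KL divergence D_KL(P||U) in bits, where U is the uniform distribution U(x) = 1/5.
0.3100 bits

U(i) = 1/5 for all i

D_KL(P||U) = Σ P(x) log₂(P(x) / (1/5))
           = Σ P(x) log₂(P(x)) + log₂(5)
           = log₂(5) - H(P)

H(P) = -Σ P(x) log₂(P(x)):
  -P(1)·log₂(P(1)) = -(1/30)·log₂(1/30) = 0.16356
  -P(2)·log₂(P(2)) = -(1/5)·log₂(1/5) = 0.46439
  -P(3)·log₂(P(3)) = -(3/10)·log₂(3/10) = 0.52109
  -P(4)·log₂(P(4)) = -(1/10)·log₂(1/10) = 0.33219
  -P(5)·log₂(P(5)) = -(11/30)·log₂(11/30) = 0.53073
H(P) = 0.16356 + 0.46439 + 0.52109 + 0.33219 + 0.53073 = 2.01196 bits

log₂(5) = 2.32193 bits

D_KL(P||U) = 2.32193 - 2.01196 = 0.30997 ≈ 0.3100 bits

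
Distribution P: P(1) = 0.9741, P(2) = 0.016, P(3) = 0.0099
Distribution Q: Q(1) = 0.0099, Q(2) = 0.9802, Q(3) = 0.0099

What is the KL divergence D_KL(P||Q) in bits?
6.3540 bits

D_KL(P||Q) = Σ P(x) log₂(P(x)/Q(x))

Computing term by term:
  P(1)·log₂(P(1)/Q(1)) = 0.9741·log₂(0.9741/0.0099) = 6.44903
  P(2)·log₂(P(2)/Q(2)) = 0.016·log₂(0.016/0.9802) = -0.09499
  P(3)·log₂(P(3)/Q(3)) = 0.0099·log₂(0.0099/0.0099) = 0.00000

D_KL(P||Q) = 6.44903 - 0.09499 + 0.00000 = 6.35404 ≈ 6.3540 bits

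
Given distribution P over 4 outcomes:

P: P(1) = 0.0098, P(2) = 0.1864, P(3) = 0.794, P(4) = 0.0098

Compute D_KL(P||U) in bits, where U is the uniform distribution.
1.1532 bits

U(i) = 1/4 for all i

D_KL(P||U) = Σ P(x) log₂(P(x) / (1/4))
           = Σ P(x) log₂(P(x)) + log₂(4)
           = log₂(4) - H(P)

H(P) = -Σ P(x) log₂(P(x)):
  -P(1)·log₂(P(1)) = -(0.0098)·log₂(0.0098) = 0.06540
  -P(2)·log₂(P(2)) = -(0.1864)·log₂(0.1864) = 0.45175
  -P(3)·log₂(P(3)) = -(0.794)·log₂(0.794) = 0.26423
  -P(4)·log₂(P(4)) = -(0.0098)·log₂(0.0098) = 0.06540
H(P) = 0.06540 + 0.45175 + 0.26423 + 0.06540 = 0.84678 bits

log₂(4) = 2.00000 bits

D_KL(P||U) = 2.00000 - 0.84678 = 1.15322 ≈ 1.1532 bits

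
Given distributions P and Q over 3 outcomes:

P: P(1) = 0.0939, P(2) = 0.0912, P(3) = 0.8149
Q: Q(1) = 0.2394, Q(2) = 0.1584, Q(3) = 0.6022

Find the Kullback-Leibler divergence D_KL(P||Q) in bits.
0.1562 bits

D_KL(P||Q) = Σ P(x) log₂(P(x)/Q(x))

Computing term by term:
  P(1)·log₂(P(1)/Q(1)) = 0.0939·log₂(0.0939/0.2394) = -0.12679
  P(2)·log₂(P(2)/Q(2)) = 0.0912·log₂(0.0912/0.1584) = -0.07264
  P(3)·log₂(P(3)/Q(3)) = 0.8149·log₂(0.8149/0.6022) = 0.35561

D_KL(P||Q) = -0.12679 - 0.07264 + 0.35561 = 0.15618 ≈ 0.1562 bits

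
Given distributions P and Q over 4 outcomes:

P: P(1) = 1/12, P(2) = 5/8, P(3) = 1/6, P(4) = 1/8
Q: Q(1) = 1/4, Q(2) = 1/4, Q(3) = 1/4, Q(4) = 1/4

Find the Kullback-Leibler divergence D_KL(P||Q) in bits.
0.4716 bits

D_KL(P||Q) = Σ P(x) log₂(P(x)/Q(x))

Computing term by term:
  P(1)·log₂(P(1)/Q(1)) = (1/12)·log₂((1/12)/(1/4)) = -0.13208
  P(2)·log₂(P(2)/Q(2)) = (5/8)·log₂((5/8)/(1/4)) = 0.82621
  P(3)·log₂(P(3)/Q(3)) = (1/6)·log₂((1/6)/(1/4)) = -0.09749
  P(4)·log₂(P(4)/Q(4)) = (1/8)·log₂((1/8)/(1/4)) = -0.12500

D_KL(P||Q) = -0.13208 + 0.82621 - 0.09749 - 0.12500 = 0.47164 ≈ 0.4716 bits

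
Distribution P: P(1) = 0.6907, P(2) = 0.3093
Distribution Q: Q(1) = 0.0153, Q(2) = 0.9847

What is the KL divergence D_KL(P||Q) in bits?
3.2797 bits

D_KL(P||Q) = Σ P(x) log₂(P(x)/Q(x))

Computing term by term:
  P(1)·log₂(P(1)/Q(1)) = 0.6907·log₂(0.6907/0.0153) = 3.79640
  P(2)·log₂(P(2)/Q(2)) = 0.3093·log₂(0.3093/0.9847) = -0.51674

D_KL(P||Q) = 3.79640 - 0.51674 = 3.27966 ≈ 3.2797 bits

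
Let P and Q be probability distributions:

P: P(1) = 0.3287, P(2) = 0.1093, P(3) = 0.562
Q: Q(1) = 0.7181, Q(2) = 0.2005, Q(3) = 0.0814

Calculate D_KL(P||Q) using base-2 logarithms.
1.1003 bits

D_KL(P||Q) = Σ P(x) log₂(P(x)/Q(x))

Computing term by term:
  P(1)·log₂(P(1)/Q(1)) = 0.3287·log₂(0.3287/0.7181) = -0.37058
  P(2)·log₂(P(2)/Q(2)) = 0.1093·log₂(0.1093/0.2005) = -0.09567
  P(3)·log₂(P(3)/Q(3)) = 0.562·log₂(0.562/0.0814) = 1.56656

D_KL(P||Q) = -0.37058 - 0.09567 + 1.56656 = 1.10031 ≈ 1.1003 bits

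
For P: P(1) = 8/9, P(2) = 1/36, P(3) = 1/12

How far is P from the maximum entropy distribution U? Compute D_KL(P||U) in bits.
0.9916 bits

U(i) = 1/3 for all i

D_KL(P||U) = Σ P(x) log₂(P(x) / (1/3))
           = Σ P(x) log₂(P(x)) + log₂(3)
           = log₂(3) - H(P)

H(P) = -Σ P(x) log₂(P(x)):
  -P(1)·log₂(P(1)) = -(8/9)·log₂(8/9) = 0.15104
  -P(2)·log₂(P(2)) = -(1/36)·log₂(1/36) = 0.14361
  -P(3)·log₂(P(3)) = -(1/12)·log₂(1/12) = 0.29875
H(P) = 0.15104 + 0.14361 + 0.29875 = 0.59340 bits

log₂(3) = 1.58496 bits

D_KL(P||U) = 1.58496 - 0.59340 = 0.99156 ≈ 0.9916 bits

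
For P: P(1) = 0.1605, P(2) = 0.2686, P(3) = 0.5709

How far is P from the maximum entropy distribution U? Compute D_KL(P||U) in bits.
0.1903 bits

U(i) = 1/3 for all i

D_KL(P||U) = Σ P(x) log₂(P(x) / (1/3))
           = Σ P(x) log₂(P(x)) + log₂(3)
           = log₂(3) - H(P)

H(P) = -Σ P(x) log₂(P(x)):
  -P(1)·log₂(P(1)) = -(0.1605)·log₂(0.1605) = 0.42362
  -P(2)·log₂(P(2)) = -(0.2686)·log₂(0.2686) = 0.50939
  -P(3)·log₂(P(3)) = -(0.5709)·log₂(0.5709) = 0.46168
H(P) = 0.42362 + 0.50939 + 0.46168 = 1.39469 bits

log₂(3) = 1.58496 bits

D_KL(P||U) = 1.58496 - 1.39469 = 0.19027 ≈ 0.1903 bits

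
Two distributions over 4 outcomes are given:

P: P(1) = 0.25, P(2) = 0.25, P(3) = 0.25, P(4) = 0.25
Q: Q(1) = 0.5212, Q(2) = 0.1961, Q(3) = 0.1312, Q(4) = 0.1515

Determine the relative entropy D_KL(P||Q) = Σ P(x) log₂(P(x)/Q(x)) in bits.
0.2358 bits

D_KL(P||Q) = Σ P(x) log₂(P(x)/Q(x))

Computing term by term:
  P(1)·log₂(P(1)/Q(1)) = 0.25·log₂(0.25/0.5212) = -0.26498
  P(2)·log₂(P(2)/Q(2)) = 0.25·log₂(0.25/0.1961) = 0.08758
  P(3)·log₂(P(3)/Q(3)) = 0.25·log₂(0.25/0.1312) = 0.23254
  P(4)·log₂(P(4)/Q(4)) = 0.25·log₂(0.25/0.1515) = 0.18065

D_KL(P||Q) = -0.26498 + 0.08758 + 0.23254 + 0.18065 = 0.23579 ≈ 0.2358 bits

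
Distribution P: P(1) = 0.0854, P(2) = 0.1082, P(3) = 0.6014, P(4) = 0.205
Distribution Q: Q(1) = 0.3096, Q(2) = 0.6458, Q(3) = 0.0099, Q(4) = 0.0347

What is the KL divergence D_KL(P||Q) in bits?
3.6509 bits

D_KL(P||Q) = Σ P(x) log₂(P(x)/Q(x))

Computing term by term:
  P(1)·log₂(P(1)/Q(1)) = 0.0854·log₂(0.0854/0.3096) = -0.15868
  P(2)·log₂(P(2)/Q(2)) = 0.1082·log₂(0.1082/0.6458) = -0.27887
  P(3)·log₂(P(3)/Q(3)) = 0.6014·log₂(0.6014/0.0099) = 3.56315
  P(4)·log₂(P(4)/Q(4)) = 0.205·log₂(0.205/0.0347) = 0.52534

D_KL(P||Q) = -0.15868 - 0.27887 + 3.56315 + 0.52534 = 3.65094 ≈ 3.6509 bits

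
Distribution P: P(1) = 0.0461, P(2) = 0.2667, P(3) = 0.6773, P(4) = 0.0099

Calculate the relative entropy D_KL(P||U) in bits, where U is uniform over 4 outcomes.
0.8402 bits

U(i) = 1/4 for all i

D_KL(P||U) = Σ P(x) log₂(P(x) / (1/4))
           = Σ P(x) log₂(P(x)) + log₂(4)
           = log₂(4) - H(P)

H(P) = -Σ P(x) log₂(P(x)):
  -P(1)·log₂(P(1)) = -(0.0461)·log₂(0.0461) = 0.20464
  -P(2)·log₂(P(2)) = -(0.2667)·log₂(0.2667) = 0.50852
  -P(3)·log₂(P(3)) = -(0.6773)·log₂(0.6773) = 0.38073
  -P(4)·log₂(P(4)) = -(0.0099)·log₂(0.0099) = 0.06592
H(P) = 0.20464 + 0.50852 + 0.38073 + 0.06592 = 1.15981 bits

log₂(4) = 2.00000 bits

D_KL(P||U) = 2.00000 - 1.15981 = 0.84019 ≈ 0.8402 bits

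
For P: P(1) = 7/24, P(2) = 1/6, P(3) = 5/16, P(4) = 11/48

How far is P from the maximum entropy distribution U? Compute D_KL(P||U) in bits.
0.0392 bits

U(i) = 1/4 for all i

D_KL(P||U) = Σ P(x) log₂(P(x) / (1/4))
           = Σ P(x) log₂(P(x)) + log₂(4)
           = log₂(4) - H(P)

H(P) = -Σ P(x) log₂(P(x)):
  -P(1)·log₂(P(1)) = -(7/24)·log₂(7/24) = 0.51847
  -P(2)·log₂(P(2)) = -(1/6)·log₂(1/6) = 0.43083
  -P(3)·log₂(P(3)) = -(5/16)·log₂(5/16) = 0.52440
  -P(4)·log₂(P(4)) = -(11/48)·log₂(11/48) = 0.48710
H(P) = 0.51847 + 0.43083 + 0.52440 + 0.48710 = 1.96080 bits

log₂(4) = 2.00000 bits

D_KL(P||U) = 2.00000 - 1.96080 = 0.03920 ≈ 0.0392 bits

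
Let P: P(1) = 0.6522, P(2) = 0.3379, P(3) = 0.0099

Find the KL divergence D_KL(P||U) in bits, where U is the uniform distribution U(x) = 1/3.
0.5880 bits

U(i) = 1/3 for all i

D_KL(P||U) = Σ P(x) log₂(P(x) / (1/3))
           = Σ P(x) log₂(P(x)) + log₂(3)
           = log₂(3) - H(P)

H(P) = -Σ P(x) log₂(P(x)):
  -P(1)·log₂(P(1)) = -(0.6522)·log₂(0.6522) = 0.40216
  -P(2)·log₂(P(2)) = -(0.3379)·log₂(0.3379) = 0.52893
  -P(3)·log₂(P(3)) = -(0.0099)·log₂(0.0099) = 0.06592
H(P) = 0.40216 + 0.52893 + 0.06592 = 0.99701 bits

log₂(3) = 1.58496 bits

D_KL(P||U) = 1.58496 - 0.99701 = 0.58795 ≈ 0.5880 bits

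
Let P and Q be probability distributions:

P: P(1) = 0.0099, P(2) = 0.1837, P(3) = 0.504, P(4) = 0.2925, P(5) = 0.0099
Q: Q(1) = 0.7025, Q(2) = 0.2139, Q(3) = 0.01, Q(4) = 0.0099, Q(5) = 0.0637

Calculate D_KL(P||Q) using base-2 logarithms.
4.1513 bits

D_KL(P||Q) = Σ P(x) log₂(P(x)/Q(x))

Computing term by term:
  P(1)·log₂(P(1)/Q(1)) = 0.0099·log₂(0.0099/0.7025) = -0.06087
  P(2)·log₂(P(2)/Q(2)) = 0.1837·log₂(0.1837/0.2139) = -0.04034
  P(3)·log₂(P(3)/Q(3)) = 0.504·log₂(0.504/0.01) = 2.85030
  P(4)·log₂(P(4)/Q(4)) = 0.2925·log₂(0.2925/0.0099) = 1.42882
  P(5)·log₂(P(5)/Q(5)) = 0.0099·log₂(0.0099/0.0637) = -0.02659

D_KL(P||Q) = -0.06087 - 0.04034 + 2.85030 + 1.42882 - 0.02659 = 4.15132 ≈ 4.1513 bits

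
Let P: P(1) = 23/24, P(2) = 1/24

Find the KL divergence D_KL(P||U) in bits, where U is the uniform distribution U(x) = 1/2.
0.7501 bits

U(i) = 1/2 for all i

D_KL(P||U) = Σ P(x) log₂(P(x) / (1/2))
           = Σ P(x) log₂(P(x)) + log₂(2)
           = log₂(2) - H(P)

H(P) = -Σ P(x) log₂(P(x)):
  -P(1)·log₂(P(1)) = -(23/24)·log₂(23/24) = 0.05884
  -P(2)·log₂(P(2)) = -(1/24)·log₂(1/24) = 0.19104
H(P) = 0.05884 + 0.19104 = 0.24988 bits

log₂(2) = 1.00000 bits

D_KL(P||U) = 1.00000 - 0.24988 = 0.75012 ≈ 0.7501 bits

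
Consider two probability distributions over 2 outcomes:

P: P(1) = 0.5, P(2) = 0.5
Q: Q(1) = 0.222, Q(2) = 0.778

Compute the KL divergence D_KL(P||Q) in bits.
0.2668 bits

D_KL(P||Q) = Σ P(x) log₂(P(x)/Q(x))

Computing term by term:
  P(1)·log₂(P(1)/Q(1)) = 0.5·log₂(0.5/0.222) = 0.58568
  P(2)·log₂(P(2)/Q(2)) = 0.5·log₂(0.5/0.778) = -0.31892

D_KL(P||Q) = 0.58568 - 0.31892 = 0.26676 ≈ 0.2668 bits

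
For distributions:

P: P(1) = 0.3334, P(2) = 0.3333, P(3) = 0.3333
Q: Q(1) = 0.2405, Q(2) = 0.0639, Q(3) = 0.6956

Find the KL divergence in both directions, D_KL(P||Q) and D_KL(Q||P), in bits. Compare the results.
D_KL(P||Q) = 0.5976 bits, D_KL(Q||P) = 0.4727 bits. D_KL(P||Q) is larger than D_KL(Q||P) by 0.1249 bits; the two directions differ.

D_KL(P||Q) = Σ P(x) log₂(P(x)/Q(x))

Computing term by term:
  P(1)·log₂(P(1)/Q(1)) = 0.3334·log₂(0.3334/0.2405) = 0.15710
  P(2)·log₂(P(2)/Q(2)) = 0.3333·log₂(0.3333/0.0639) = 0.79423
  P(3)·log₂(P(3)/Q(3)) = 0.3333·log₂(0.3333/0.6956) = -0.35378

D_KL(P||Q) = 0.15710 + 0.79423 - 0.35378 = 0.59755 ≈ 0.5976 bits

D_KL(Q||P) = Σ Q(x) log₂(Q(x)/P(x))

Computing term by term:
  Q(1)·log₂(Q(1)/P(1)) = 0.2405·log₂(0.2405/0.3334) = -0.11333
  Q(2)·log₂(Q(2)/P(2)) = 0.0639·log₂(0.0639/0.3333) = -0.15227
  Q(3)·log₂(Q(3)/P(3)) = 0.6956·log₂(0.6956/0.3333) = 0.73834

D_KL(Q||P) = -0.11333 - 0.15227 + 0.73834 = 0.47274 ≈ 0.4727 bits

These are NOT equal (difference: 0.1249 bits). KL divergence is asymmetric: D_KL(P||Q) ≠ D_KL(Q||P) in general.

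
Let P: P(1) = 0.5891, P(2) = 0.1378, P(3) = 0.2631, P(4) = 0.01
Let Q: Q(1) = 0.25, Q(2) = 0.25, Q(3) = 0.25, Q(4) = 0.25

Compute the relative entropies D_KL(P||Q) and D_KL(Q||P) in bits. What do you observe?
D_KL(P||Q) = 0.5830 bits, D_KL(Q||P) = 1.0482 bits. The two directions give different values (D_KL(Q||P) exceeds D_KL(P||Q) by 0.4652 bits): KL divergence is asymmetric.

D_KL(P||Q) = Σ P(x) log₂(P(x)/Q(x))

Computing term by term:
  P(1)·log₂(P(1)/Q(1)) = 0.5891·log₂(0.5891/0.25) = 0.72847
  P(2)·log₂(P(2)/Q(2)) = 0.1378·log₂(0.1378/0.25) = -0.11842
  P(3)·log₂(P(3)/Q(3)) = 0.2631·log₂(0.2631/0.25) = 0.01939
  P(4)·log₂(P(4)/Q(4)) = 0.01·log₂(0.01/0.25) = -0.04644

D_KL(P||Q) = 0.72847 - 0.11842 + 0.01939 - 0.04644 = 0.58300 ≈ 0.5830 bits

D_KL(Q||P) = Σ Q(x) log₂(Q(x)/P(x))

Computing term by term:
  Q(1)·log₂(Q(1)/P(1)) = 0.25·log₂(0.25/0.5891) = -0.30915
  Q(2)·log₂(Q(2)/P(2)) = 0.25·log₂(0.25/0.1378) = 0.21484
  Q(3)·log₂(Q(3)/P(3)) = 0.25·log₂(0.25/0.2631) = -0.01842
  Q(4)·log₂(Q(4)/P(4)) = 0.25·log₂(0.25/0.01) = 1.16096

D_KL(Q||P) = -0.30915 + 0.21484 - 0.01842 + 1.16096 = 1.04823 ≈ 1.0482 bits

These are NOT equal (difference: 0.4652 bits). KL divergence is asymmetric: D_KL(P||Q) ≠ D_KL(Q||P) in general.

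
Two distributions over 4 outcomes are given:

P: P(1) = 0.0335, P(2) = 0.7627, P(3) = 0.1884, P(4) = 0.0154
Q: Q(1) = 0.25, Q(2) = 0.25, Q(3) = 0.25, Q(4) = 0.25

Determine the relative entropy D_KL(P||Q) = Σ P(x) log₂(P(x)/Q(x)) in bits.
0.9914 bits

D_KL(P||Q) = Σ P(x) log₂(P(x)/Q(x))

Computing term by term:
  P(1)·log₂(P(1)/Q(1)) = 0.0335·log₂(0.0335/0.25) = -0.09714
  P(2)·log₂(P(2)/Q(2)) = 0.7627·log₂(0.7627/0.25) = 1.22733
  P(3)·log₂(P(3)/Q(3)) = 0.1884·log₂(0.1884/0.25) = -0.07689
  P(4)·log₂(P(4)/Q(4)) = 0.0154·log₂(0.0154/0.25) = -0.06192

D_KL(P||Q) = -0.09714 + 1.22733 - 0.07689 - 0.06192 = 0.99138 ≈ 0.9914 bits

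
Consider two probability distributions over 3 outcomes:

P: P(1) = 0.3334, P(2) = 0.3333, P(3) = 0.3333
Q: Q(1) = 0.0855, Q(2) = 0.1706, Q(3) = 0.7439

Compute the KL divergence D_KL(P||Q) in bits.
0.5905 bits

D_KL(P||Q) = Σ P(x) log₂(P(x)/Q(x))

Computing term by term:
  P(1)·log₂(P(1)/Q(1)) = 0.3334·log₂(0.3334/0.0855) = 0.65455
  P(2)·log₂(P(2)/Q(2)) = 0.3333·log₂(0.3333/0.1706) = 0.32204
  P(3)·log₂(P(3)/Q(3)) = 0.3333·log₂(0.3333/0.7439) = -0.38606

D_KL(P||Q) = 0.65455 + 0.32204 - 0.38606 = 0.59053 ≈ 0.5905 bits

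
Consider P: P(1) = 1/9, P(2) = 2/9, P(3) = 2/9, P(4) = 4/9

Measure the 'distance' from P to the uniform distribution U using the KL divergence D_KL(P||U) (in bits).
0.1634 bits

U(i) = 1/4 for all i

D_KL(P||U) = Σ P(x) log₂(P(x) / (1/4))
           = Σ P(x) log₂(P(x)) + log₂(4)
           = log₂(4) - H(P)

H(P) = -Σ P(x) log₂(P(x)):
  -P(1)·log₂(P(1)) = -(1/9)·log₂(1/9) = 0.35221
  -P(2)·log₂(P(2)) = -(2/9)·log₂(2/9) = 0.48221
  -P(3)·log₂(P(3)) = -(2/9)·log₂(2/9) = 0.48221
  -P(4)·log₂(P(4)) = -(4/9)·log₂(4/9) = 0.51997
H(P) = 0.35221 + 0.48221 + 0.48221 + 0.51997 = 1.83660 bits

log₂(4) = 2.00000 bits

D_KL(P||U) = 2.00000 - 1.83660 = 0.16340 ≈ 0.1634 bits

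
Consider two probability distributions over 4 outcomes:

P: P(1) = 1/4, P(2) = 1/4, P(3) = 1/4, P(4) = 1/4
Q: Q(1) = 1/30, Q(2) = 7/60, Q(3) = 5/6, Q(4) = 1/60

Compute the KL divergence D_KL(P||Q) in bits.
1.5441 bits

D_KL(P||Q) = Σ P(x) log₂(P(x)/Q(x))

Computing term by term:
  P(1)·log₂(P(1)/Q(1)) = (1/4)·log₂((1/4)/(1/30)) = 0.72672
  P(2)·log₂(P(2)/Q(2)) = (1/4)·log₂((1/4)/(7/60)) = 0.27488
  P(3)·log₂(P(3)/Q(3)) = (1/4)·log₂((1/4)/(5/6)) = -0.43424
  P(4)·log₂(P(4)/Q(4)) = (1/4)·log₂((1/4)/(1/60)) = 0.97672

D_KL(P||Q) = 0.72672 + 0.27488 - 0.43424 + 0.97672 = 1.54408 ≈ 1.5441 bits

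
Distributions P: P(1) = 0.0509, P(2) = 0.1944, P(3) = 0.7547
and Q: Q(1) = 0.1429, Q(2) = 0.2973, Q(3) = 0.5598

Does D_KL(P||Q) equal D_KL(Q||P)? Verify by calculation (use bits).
D_KL(P||Q) = 0.1303 bits, D_KL(Q||P) = 0.1538 bits. No — D_KL(P||Q) ≠ D_KL(Q||P) for this pair.

D_KL(P||Q) = Σ P(x) log₂(P(x)/Q(x))

Computing term by term:
  P(1)·log₂(P(1)/Q(1)) = 0.0509·log₂(0.0509/0.1429) = -0.07580
  P(2)·log₂(P(2)/Q(2)) = 0.1944·log₂(0.1944/0.2973) = -0.11915
  P(3)·log₂(P(3)/Q(3)) = 0.7547·log₂(0.7547/0.5598) = 0.32527

D_KL(P||Q) = -0.07580 - 0.11915 + 0.32527 = 0.13032 ≈ 0.1303 bits

D_KL(Q||P) = Σ Q(x) log₂(Q(x)/P(x))

Computing term by term:
  Q(1)·log₂(Q(1)/P(1)) = 0.1429·log₂(0.1429/0.0509) = 0.21282
  Q(2)·log₂(Q(2)/P(2)) = 0.2973·log₂(0.2973/0.1944) = 0.18221
  Q(3)·log₂(Q(3)/P(3)) = 0.5598·log₂(0.5598/0.7547) = -0.24127

D_KL(Q||P) = 0.21282 + 0.18221 - 0.24127 = 0.15376 ≈ 0.1538 bits

These are NOT equal (difference: 0.0235 bits). KL divergence is asymmetric: D_KL(P||Q) ≠ D_KL(Q||P) in general.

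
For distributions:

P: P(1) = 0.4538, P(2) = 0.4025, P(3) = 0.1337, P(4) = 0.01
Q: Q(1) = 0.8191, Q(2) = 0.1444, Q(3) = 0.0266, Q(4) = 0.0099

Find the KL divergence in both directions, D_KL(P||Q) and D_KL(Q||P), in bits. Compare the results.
D_KL(P||Q) = 0.5202 bits, D_KL(Q||P) = 0.4222 bits. D_KL(P||Q) is larger than D_KL(Q||P) by 0.0980 bits; the two directions differ.

D_KL(P||Q) = Σ P(x) log₂(P(x)/Q(x))

Computing term by term:
  P(1)·log₂(P(1)/Q(1)) = 0.4538·log₂(0.4538/0.8191) = -0.38663
  P(2)·log₂(P(2)/Q(2)) = 0.4025·log₂(0.4025/0.1444) = 0.59526
  P(3)·log₂(P(3)/Q(3)) = 0.1337·log₂(0.1337/0.0266) = 0.31145
  P(4)·log₂(P(4)/Q(4)) = 0.01·log₂(0.01/0.0099) = 0.00014

D_KL(P||Q) = -0.38663 + 0.59526 + 0.31145 + 0.00014 = 0.52022 ≈ 0.5202 bits

D_KL(Q||P) = Σ Q(x) log₂(Q(x)/P(x))

Computing term by term:
  Q(1)·log₂(Q(1)/P(1)) = 0.8191·log₂(0.8191/0.4538) = 0.69786
  Q(2)·log₂(Q(2)/P(2)) = 0.1444·log₂(0.1444/0.4025) = -0.21356
  Q(3)·log₂(Q(3)/P(3)) = 0.0266·log₂(0.0266/0.1337) = -0.06196
  Q(4)·log₂(Q(4)/P(4)) = 0.0099·log₂(0.0099/0.01) = -0.00014

D_KL(Q||P) = 0.69786 - 0.21356 - 0.06196 - 0.00014 = 0.42220 ≈ 0.4222 bits

These are NOT equal (difference: 0.0980 bits). KL divergence is asymmetric: D_KL(P||Q) ≠ D_KL(Q||P) in general.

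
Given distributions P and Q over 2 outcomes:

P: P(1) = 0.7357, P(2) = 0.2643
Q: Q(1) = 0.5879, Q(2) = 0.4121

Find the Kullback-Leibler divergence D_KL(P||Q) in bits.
0.0687 bits

D_KL(P||Q) = Σ P(x) log₂(P(x)/Q(x))

Computing term by term:
  P(1)·log₂(P(1)/Q(1)) = 0.7357·log₂(0.7357/0.5879) = 0.23803
  P(2)·log₂(P(2)/Q(2)) = 0.2643·log₂(0.2643/0.4121) = -0.16937

D_KL(P||Q) = 0.23803 - 0.16937 = 0.06866 ≈ 0.0687 bits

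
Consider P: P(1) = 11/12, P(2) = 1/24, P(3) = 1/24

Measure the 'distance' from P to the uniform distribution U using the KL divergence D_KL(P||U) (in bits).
1.0878 bits

U(i) = 1/3 for all i

D_KL(P||U) = Σ P(x) log₂(P(x) / (1/3))
           = Σ P(x) log₂(P(x)) + log₂(3)
           = log₂(3) - H(P)

H(P) = -Σ P(x) log₂(P(x)):
  -P(1)·log₂(P(1)) = -(11/12)·log₂(11/12) = 0.11507
  -P(2)·log₂(P(2)) = -(1/24)·log₂(1/24) = 0.19104
  -P(3)·log₂(P(3)) = -(1/24)·log₂(1/24) = 0.19104
H(P) = 0.11507 + 0.19104 + 0.19104 = 0.49715 bits

log₂(3) = 1.58496 bits

D_KL(P||U) = 1.58496 - 0.49715 = 1.08781 ≈ 1.0878 bits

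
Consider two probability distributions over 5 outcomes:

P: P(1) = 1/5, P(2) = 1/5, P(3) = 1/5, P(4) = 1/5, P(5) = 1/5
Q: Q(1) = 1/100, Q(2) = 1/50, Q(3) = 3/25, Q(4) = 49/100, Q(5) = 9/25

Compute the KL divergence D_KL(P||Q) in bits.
1.2480 bits

D_KL(P||Q) = Σ P(x) log₂(P(x)/Q(x))

Computing term by term:
  P(1)·log₂(P(1)/Q(1)) = (1/5)·log₂((1/5)/(1/100)) = 0.86439
  P(2)·log₂(P(2)/Q(2)) = (1/5)·log₂((1/5)/(1/50)) = 0.66439
  P(3)·log₂(P(3)/Q(3)) = (1/5)·log₂((1/5)/(3/25)) = 0.14739
  P(4)·log₂(P(4)/Q(4)) = (1/5)·log₂((1/5)/(49/100)) = -0.25856
  P(5)·log₂(P(5)/Q(5)) = (1/5)·log₂((1/5)/(9/25)) = -0.16960

D_KL(P||Q) = 0.86439 + 0.66439 + 0.14739 - 0.25856 - 0.16960 = 1.24801 ≈ 1.2480 bits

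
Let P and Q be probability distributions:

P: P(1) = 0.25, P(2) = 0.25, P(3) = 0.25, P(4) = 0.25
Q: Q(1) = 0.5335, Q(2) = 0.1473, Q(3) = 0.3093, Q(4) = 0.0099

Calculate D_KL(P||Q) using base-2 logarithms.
1.0052 bits

D_KL(P||Q) = Σ P(x) log₂(P(x)/Q(x))

Computing term by term:
  P(1)·log₂(P(1)/Q(1)) = 0.25·log₂(0.25/0.5335) = -0.27339
  P(2)·log₂(P(2)/Q(2)) = 0.25·log₂(0.25/0.1473) = 0.19079
  P(3)·log₂(P(3)/Q(3)) = 0.25·log₂(0.25/0.3093) = -0.07677
  P(4)·log₂(P(4)/Q(4)) = 0.25·log₂(0.25/0.0099) = 1.16459

D_KL(P||Q) = -0.27339 + 0.19079 - 0.07677 + 1.16459 = 1.00522 ≈ 1.0052 bits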